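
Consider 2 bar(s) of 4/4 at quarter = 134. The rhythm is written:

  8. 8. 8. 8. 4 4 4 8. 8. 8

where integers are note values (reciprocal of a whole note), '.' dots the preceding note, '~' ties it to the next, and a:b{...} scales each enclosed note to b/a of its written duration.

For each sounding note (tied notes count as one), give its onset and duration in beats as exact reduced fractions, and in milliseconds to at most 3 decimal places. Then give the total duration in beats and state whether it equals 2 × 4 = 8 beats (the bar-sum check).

1) 0.0ms=0b +335.821ms=3/4b
2) 335.821ms=3/4b +335.821ms=3/4b
3) 671.642ms=3/2b +335.821ms=3/4b
4) 1007.463ms=9/4b +335.821ms=3/4b
5) 1343.284ms=3b +447.761ms=1b
6) 1791.045ms=4b +447.761ms=1b
7) 2238.806ms=5b +447.761ms=1b
8) 2686.567ms=6b +335.821ms=3/4b
9) 3022.388ms=27/4b +335.821ms=3/4b
10) 3358.209ms=15/2b +223.881ms=1/2b
Σ=8b of 8 (134bpm 4/4) — PASS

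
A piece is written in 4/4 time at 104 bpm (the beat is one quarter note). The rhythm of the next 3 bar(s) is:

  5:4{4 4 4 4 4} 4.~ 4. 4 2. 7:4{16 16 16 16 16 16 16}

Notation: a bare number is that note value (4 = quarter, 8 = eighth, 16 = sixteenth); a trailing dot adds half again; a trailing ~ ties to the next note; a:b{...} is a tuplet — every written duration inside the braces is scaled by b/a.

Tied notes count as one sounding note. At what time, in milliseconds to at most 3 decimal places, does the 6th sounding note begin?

note 6 onset = 4b = 2307.692ms

1. 0.0ms @ 0 + 461.538ms (4/5)
2. 461.538ms @ 4/5 + 461.538ms (4/5)
3. 923.077ms @ 8/5 + 461.538ms (4/5)
4. 1384.615ms @ 12/5 + 461.538ms (4/5)
5. 1846.154ms @ 16/5 + 461.538ms (4/5)
6. 2307.692ms @ 4 + 1730.769ms (3)
7. 4038.462ms @ 7 + 576.923ms (1)
8. 4615.385ms @ 8 + 1730.769ms (3)
9. 6346.154ms @ 11 + 82.418ms (1/7)
10. 6428.571ms @ 78/7 + 82.418ms (1/7)
11. 6510.989ms @ 79/7 + 82.418ms (1/7)
12. 6593.407ms @ 80/7 + 82.418ms (1/7)
13. 6675.824ms @ 81/7 + 82.418ms (1/7)
14. 6758.242ms @ 82/7 + 82.418ms (1/7)
15. 6840.659ms @ 83/7 + 82.418ms (1/7)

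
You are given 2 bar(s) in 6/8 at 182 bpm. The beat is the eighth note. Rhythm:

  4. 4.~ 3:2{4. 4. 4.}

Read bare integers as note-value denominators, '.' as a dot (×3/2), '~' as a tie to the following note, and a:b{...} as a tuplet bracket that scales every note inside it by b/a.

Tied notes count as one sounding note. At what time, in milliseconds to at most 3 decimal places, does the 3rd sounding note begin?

note 3 onset = 8b = 2637.363ms

1. 0.0ms @ 0 + 989.011ms (3)
2. 989.011ms @ 3 + 1648.352ms (5)
3. 2637.363ms @ 8 + 659.341ms (2)
4. 3296.703ms @ 10 + 659.341ms (2)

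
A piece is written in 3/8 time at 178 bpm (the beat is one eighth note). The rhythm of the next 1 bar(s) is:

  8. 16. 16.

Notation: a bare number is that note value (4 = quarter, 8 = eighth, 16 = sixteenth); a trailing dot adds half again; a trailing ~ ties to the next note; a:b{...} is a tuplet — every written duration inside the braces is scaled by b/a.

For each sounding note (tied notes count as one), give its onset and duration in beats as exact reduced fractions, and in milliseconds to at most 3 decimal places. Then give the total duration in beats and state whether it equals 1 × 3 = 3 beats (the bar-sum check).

1) 0.0ms=0b +505.618ms=3/2b
2) 505.618ms=3/2b +252.809ms=3/4b
3) 758.427ms=9/4b +252.809ms=3/4b
Σ=3b of 3 (178bpm 3/8) — PASS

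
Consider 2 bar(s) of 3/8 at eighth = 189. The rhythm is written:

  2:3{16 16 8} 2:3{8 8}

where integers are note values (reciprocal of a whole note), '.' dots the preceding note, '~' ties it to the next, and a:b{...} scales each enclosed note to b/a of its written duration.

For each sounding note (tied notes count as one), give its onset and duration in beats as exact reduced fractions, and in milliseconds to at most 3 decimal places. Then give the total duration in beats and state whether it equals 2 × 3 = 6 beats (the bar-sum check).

1) 0.0ms=0b +238.095ms=3/4b
2) 238.095ms=3/4b +238.095ms=3/4b
3) 476.19ms=3/2b +476.19ms=3/2b
4) 952.381ms=3b +476.19ms=3/2b
5) 1428.571ms=9/2b +476.19ms=3/2b
Σ=6b of 6 (189bpm 3/8) — PASS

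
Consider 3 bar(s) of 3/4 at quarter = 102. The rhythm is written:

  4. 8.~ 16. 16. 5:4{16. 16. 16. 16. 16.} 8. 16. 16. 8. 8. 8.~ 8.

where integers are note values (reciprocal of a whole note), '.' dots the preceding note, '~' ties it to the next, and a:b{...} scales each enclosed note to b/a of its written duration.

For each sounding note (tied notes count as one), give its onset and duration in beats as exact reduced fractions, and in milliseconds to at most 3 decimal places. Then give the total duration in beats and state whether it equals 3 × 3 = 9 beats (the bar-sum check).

1) 0.0ms=0b +882.353ms=3/2b
2) 882.353ms=3/2b +661.765ms=9/8b
3) 1544.118ms=21/8b +220.588ms=3/8b
4) 1764.706ms=3b +176.471ms=3/10b
5) 1941.176ms=33/10b +176.471ms=3/10b
6) 2117.647ms=18/5b +176.471ms=3/10b
7) 2294.118ms=39/10b +176.471ms=3/10b
8) 2470.588ms=21/5b +176.471ms=3/10b
9) 2647.059ms=9/2b +441.176ms=3/4b
10) 3088.235ms=21/4b +220.588ms=3/8b
11) 3308.824ms=45/8b +220.588ms=3/8b
12) 3529.412ms=6b +441.176ms=3/4b
13) 3970.588ms=27/4b +441.176ms=3/4b
14) 4411.765ms=15/2b +882.353ms=3/2b
Σ=9b of 9 (102bpm 3/4) — PASS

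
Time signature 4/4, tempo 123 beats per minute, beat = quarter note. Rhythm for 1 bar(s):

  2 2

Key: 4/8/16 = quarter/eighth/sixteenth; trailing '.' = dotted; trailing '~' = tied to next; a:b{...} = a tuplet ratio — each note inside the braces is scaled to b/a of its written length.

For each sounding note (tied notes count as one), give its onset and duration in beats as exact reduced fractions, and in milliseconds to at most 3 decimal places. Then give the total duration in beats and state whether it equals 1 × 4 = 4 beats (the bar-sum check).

1) 0.0ms=0b +975.61ms=2b
2) 975.61ms=2b +975.61ms=2b
Σ=4b of 4 (123bpm 4/4) — PASS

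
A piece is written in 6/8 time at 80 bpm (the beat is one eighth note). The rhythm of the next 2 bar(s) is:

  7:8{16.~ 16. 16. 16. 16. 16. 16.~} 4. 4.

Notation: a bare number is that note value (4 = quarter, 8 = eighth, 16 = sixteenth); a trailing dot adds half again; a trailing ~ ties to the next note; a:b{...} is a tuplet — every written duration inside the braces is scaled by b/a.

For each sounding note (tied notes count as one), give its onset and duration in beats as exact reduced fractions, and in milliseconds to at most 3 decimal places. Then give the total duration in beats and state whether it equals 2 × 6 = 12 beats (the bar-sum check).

1) 0.0ms=0b +1285.714ms=12/7b
2) 1285.714ms=12/7b +642.857ms=6/7b
3) 1928.571ms=18/7b +642.857ms=6/7b
4) 2571.429ms=24/7b +642.857ms=6/7b
5) 3214.286ms=30/7b +642.857ms=6/7b
6) 3857.143ms=36/7b +2892.857ms=27/7b
7) 6750.0ms=9b +2250.0ms=3b
Σ=12b of 12 (80bpm 6/8) — PASS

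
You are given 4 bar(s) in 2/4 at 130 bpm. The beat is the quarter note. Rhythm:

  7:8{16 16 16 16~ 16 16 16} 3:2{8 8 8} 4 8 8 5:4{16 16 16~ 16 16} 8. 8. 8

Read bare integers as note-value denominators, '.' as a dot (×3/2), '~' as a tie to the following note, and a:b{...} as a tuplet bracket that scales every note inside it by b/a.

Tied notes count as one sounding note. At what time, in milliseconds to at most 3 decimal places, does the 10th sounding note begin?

note 10 onset = 3b = 1384.615ms

1. 0.0ms @ 0 + 131.868ms (2/7)
2. 131.868ms @ 2/7 + 131.868ms (2/7)
3. 263.736ms @ 4/7 + 131.868ms (2/7)
4. 395.604ms @ 6/7 + 263.736ms (4/7)
5. 659.341ms @ 10/7 + 131.868ms (2/7)
6. 791.209ms @ 12/7 + 131.868ms (2/7)
7. 923.077ms @ 2 + 153.846ms (1/3)
8. 1076.923ms @ 7/3 + 153.846ms (1/3)
9. 1230.769ms @ 8/3 + 153.846ms (1/3)
10. 1384.615ms @ 3 + 461.538ms (1)
11. 1846.154ms @ 4 + 230.769ms (1/2)
12. 2076.923ms @ 9/2 + 230.769ms (1/2)
13. 2307.692ms @ 5 + 92.308ms (1/5)
14. 2400.0ms @ 26/5 + 92.308ms (1/5)
15. 2492.308ms @ 27/5 + 184.615ms (2/5)
16. 2676.923ms @ 29/5 + 92.308ms (1/5)
17. 2769.231ms @ 6 + 346.154ms (3/4)
18. 3115.385ms @ 27/4 + 346.154ms (3/4)
19. 3461.538ms @ 15/2 + 230.769ms (1/2)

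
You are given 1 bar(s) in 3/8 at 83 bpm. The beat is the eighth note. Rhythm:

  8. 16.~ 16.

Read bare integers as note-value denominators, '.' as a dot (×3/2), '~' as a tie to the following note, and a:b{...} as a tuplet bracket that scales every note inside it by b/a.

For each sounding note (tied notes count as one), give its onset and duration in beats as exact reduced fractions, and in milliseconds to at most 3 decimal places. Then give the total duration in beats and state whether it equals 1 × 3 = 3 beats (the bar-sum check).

1) 0.0ms=0b +1084.337ms=3/2b
2) 1084.337ms=3/2b +1084.337ms=3/2b
Σ=3b of 3 (83bpm 3/8) — PASS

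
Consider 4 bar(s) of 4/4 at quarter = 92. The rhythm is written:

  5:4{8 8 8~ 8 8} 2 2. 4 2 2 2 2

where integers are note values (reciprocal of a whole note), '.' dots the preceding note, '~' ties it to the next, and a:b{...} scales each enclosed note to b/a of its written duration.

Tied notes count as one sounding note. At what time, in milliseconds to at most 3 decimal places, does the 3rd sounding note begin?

note 3 onset = 4/5b = 521.739ms

1. 0.0ms @ 0 + 260.87ms (2/5)
2. 260.87ms @ 2/5 + 260.87ms (2/5)
3. 521.739ms @ 4/5 + 521.739ms (4/5)
4. 1043.478ms @ 8/5 + 260.87ms (2/5)
5. 1304.348ms @ 2 + 1304.348ms (2)
6. 2608.696ms @ 4 + 1956.522ms (3)
7. 4565.217ms @ 7 + 652.174ms (1)
8. 5217.391ms @ 8 + 1304.348ms (2)
9. 6521.739ms @ 10 + 1304.348ms (2)
10. 7826.087ms @ 12 + 1304.348ms (2)
11. 9130.435ms @ 14 + 1304.348ms (2)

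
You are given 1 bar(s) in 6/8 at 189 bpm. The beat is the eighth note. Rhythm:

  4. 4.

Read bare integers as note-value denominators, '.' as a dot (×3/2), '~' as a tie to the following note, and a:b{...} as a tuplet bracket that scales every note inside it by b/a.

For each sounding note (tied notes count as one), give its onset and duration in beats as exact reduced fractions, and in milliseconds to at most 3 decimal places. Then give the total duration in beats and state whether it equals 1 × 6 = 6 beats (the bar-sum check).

1) 0.0ms=0b +952.381ms=3b
2) 952.381ms=3b +952.381ms=3b
Σ=6b of 6 (189bpm 6/8) — PASS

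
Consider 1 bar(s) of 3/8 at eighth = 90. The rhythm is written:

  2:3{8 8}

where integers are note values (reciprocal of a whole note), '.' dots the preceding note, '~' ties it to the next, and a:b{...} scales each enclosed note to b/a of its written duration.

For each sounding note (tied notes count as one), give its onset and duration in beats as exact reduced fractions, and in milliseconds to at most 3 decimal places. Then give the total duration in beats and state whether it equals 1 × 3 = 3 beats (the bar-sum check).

1) 0.0ms=0b +1000.0ms=3/2b
2) 1000.0ms=3/2b +1000.0ms=3/2b
Σ=3b of 3 (90bpm 3/8) — PASS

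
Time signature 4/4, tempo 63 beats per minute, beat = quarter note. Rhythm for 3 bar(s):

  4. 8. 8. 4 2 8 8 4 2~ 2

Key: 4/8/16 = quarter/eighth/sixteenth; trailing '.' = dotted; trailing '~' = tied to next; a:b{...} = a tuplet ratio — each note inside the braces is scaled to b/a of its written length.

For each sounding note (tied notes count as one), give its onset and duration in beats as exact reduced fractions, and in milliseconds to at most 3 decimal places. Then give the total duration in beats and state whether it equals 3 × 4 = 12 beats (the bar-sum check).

1) 0.0ms=0b +1428.571ms=3/2b
2) 1428.571ms=3/2b +714.286ms=3/4b
3) 2142.857ms=9/4b +714.286ms=3/4b
4) 2857.143ms=3b +952.381ms=1b
5) 3809.524ms=4b +1904.762ms=2b
6) 5714.286ms=6b +476.19ms=1/2b
7) 6190.476ms=13/2b +476.19ms=1/2b
8) 6666.667ms=7b +952.381ms=1b
9) 7619.048ms=8b +3809.524ms=4b
Σ=12b of 12 (63bpm 4/4) — PASS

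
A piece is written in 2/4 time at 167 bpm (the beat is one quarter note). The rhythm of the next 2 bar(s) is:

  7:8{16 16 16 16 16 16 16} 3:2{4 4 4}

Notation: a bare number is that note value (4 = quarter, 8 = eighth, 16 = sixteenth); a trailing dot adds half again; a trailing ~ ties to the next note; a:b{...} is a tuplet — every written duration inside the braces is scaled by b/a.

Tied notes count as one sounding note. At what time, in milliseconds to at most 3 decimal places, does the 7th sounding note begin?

1. 0.0ms @ 0 + 102.652ms (2/7)
2. 102.652ms @ 2/7 + 102.652ms (2/7)
3. 205.304ms @ 4/7 + 102.652ms (2/7)
4. 307.956ms @ 6/7 + 102.652ms (2/7)
5. 410.607ms @ 8/7 + 102.652ms (2/7)
6. 513.259ms @ 10/7 + 102.652ms (2/7)
7. 615.911ms @ 12/7 + 102.652ms (2/7)
8. 718.563ms @ 2 + 239.521ms (2/3)
9. 958.084ms @ 8/3 + 239.521ms (2/3)
10. 1197.605ms @ 10/3 + 239.521ms (2/3)

note 7 onset = 12/7b = 615.911ms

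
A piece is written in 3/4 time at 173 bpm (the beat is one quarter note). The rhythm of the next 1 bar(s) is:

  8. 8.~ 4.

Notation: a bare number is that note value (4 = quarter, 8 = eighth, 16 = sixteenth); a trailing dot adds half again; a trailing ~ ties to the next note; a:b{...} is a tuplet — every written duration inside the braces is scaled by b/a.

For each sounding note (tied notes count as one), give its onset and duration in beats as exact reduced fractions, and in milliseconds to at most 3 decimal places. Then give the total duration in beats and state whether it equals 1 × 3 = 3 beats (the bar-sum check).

1) 0.0ms=0b +260.116ms=3/4b
2) 260.116ms=3/4b +780.347ms=9/4b
Σ=3b of 3 (173bpm 3/4) — PASS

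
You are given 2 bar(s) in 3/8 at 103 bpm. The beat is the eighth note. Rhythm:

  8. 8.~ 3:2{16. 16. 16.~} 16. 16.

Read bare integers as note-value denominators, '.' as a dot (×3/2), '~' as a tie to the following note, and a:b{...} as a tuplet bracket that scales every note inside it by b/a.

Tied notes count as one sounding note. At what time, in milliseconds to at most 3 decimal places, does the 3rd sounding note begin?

1. 0.0ms @ 0 + 873.786ms (3/2)
2. 873.786ms @ 3/2 + 1165.049ms (2)
3. 2038.835ms @ 7/2 + 291.262ms (1/2)
4. 2330.097ms @ 4 + 728.155ms (5/4)
5. 3058.252ms @ 21/4 + 436.893ms (3/4)

note 3 onset = 7/2b = 2038.835ms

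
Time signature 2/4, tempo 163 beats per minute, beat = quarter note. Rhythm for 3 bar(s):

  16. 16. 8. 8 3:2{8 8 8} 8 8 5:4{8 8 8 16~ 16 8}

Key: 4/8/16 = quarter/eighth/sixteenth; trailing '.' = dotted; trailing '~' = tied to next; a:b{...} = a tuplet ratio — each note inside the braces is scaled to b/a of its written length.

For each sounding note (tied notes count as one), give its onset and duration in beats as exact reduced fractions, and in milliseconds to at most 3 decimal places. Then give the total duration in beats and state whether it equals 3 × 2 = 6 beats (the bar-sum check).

1) 0.0ms=0b +138.037ms=3/8b
2) 138.037ms=3/8b +138.037ms=3/8b
3) 276.074ms=3/4b +276.074ms=3/4b
4) 552.147ms=3/2b +184.049ms=1/2b
5) 736.196ms=2b +122.699ms=1/3b
6) 858.896ms=7/3b +122.699ms=1/3b
7) 981.595ms=8/3b +122.699ms=1/3b
8) 1104.294ms=3b +184.049ms=1/2b
9) 1288.344ms=7/2b +184.049ms=1/2b
10) 1472.393ms=4b +147.239ms=2/5b
11) 1619.632ms=22/5b +147.239ms=2/5b
12) 1766.871ms=24/5b +147.239ms=2/5b
13) 1914.11ms=26/5b +147.239ms=2/5b
14) 2061.35ms=28/5b +147.239ms=2/5b
Σ=6b of 6 (163bpm 2/4) — PASS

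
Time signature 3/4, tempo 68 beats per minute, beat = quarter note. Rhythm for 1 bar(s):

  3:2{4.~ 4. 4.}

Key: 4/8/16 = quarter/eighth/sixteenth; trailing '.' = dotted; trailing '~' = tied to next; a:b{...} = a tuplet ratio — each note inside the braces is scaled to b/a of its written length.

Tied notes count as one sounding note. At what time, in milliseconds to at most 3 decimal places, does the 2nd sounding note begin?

note 2 onset = 2b = 1764.706ms

1. 0.0ms @ 0 + 1764.706ms (2)
2. 1764.706ms @ 2 + 882.353ms (1)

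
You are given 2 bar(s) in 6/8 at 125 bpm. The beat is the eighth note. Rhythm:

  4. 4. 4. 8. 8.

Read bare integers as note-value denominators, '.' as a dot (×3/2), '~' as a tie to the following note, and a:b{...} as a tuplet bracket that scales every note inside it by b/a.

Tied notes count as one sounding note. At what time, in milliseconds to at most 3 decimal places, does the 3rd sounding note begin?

1. 0.0ms @ 0 + 1440.0ms (3)
2. 1440.0ms @ 3 + 1440.0ms (3)
3. 2880.0ms @ 6 + 1440.0ms (3)
4. 4320.0ms @ 9 + 720.0ms (3/2)
5. 5040.0ms @ 21/2 + 720.0ms (3/2)

note 3 onset = 6b = 2880.0ms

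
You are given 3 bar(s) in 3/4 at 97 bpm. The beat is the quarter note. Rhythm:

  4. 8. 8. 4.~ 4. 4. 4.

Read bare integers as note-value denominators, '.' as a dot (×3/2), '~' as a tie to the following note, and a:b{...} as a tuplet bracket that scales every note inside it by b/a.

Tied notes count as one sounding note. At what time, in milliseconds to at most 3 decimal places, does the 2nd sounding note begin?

1. 0.0ms @ 0 + 927.835ms (3/2)
2. 927.835ms @ 3/2 + 463.918ms (3/4)
3. 1391.753ms @ 9/4 + 463.918ms (3/4)
4. 1855.67ms @ 3 + 1855.67ms (3)
5. 3711.34ms @ 6 + 927.835ms (3/2)
6. 4639.175ms @ 15/2 + 927.835ms (3/2)

note 2 onset = 3/2b = 927.835ms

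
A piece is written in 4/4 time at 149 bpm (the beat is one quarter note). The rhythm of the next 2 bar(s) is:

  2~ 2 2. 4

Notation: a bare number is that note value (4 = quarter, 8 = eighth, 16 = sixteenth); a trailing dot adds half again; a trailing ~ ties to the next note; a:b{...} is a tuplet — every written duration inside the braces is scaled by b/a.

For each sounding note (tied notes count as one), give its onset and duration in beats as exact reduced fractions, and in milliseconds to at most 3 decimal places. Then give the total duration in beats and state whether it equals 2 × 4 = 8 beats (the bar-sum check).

1) 0.0ms=0b +1610.738ms=4b
2) 1610.738ms=4b +1208.054ms=3b
3) 2818.792ms=7b +402.685ms=1b
Σ=8b of 8 (149bpm 4/4) — PASS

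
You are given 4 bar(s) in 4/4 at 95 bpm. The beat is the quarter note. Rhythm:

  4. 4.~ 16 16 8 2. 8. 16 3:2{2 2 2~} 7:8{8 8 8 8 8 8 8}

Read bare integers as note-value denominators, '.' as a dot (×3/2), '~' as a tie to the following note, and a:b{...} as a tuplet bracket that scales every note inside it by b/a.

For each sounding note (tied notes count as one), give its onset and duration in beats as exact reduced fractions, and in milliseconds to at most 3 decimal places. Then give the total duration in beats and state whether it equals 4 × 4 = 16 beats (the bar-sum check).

1) 0.0ms=0b +947.368ms=3/2b
2) 947.368ms=3/2b +1105.263ms=7/4b
3) 2052.632ms=13/4b +157.895ms=1/4b
4) 2210.526ms=7/2b +315.789ms=1/2b
5) 2526.316ms=4b +1894.737ms=3b
6) 4421.053ms=7b +473.684ms=3/4b
7) 4894.737ms=31/4b +157.895ms=1/4b
8) 5052.632ms=8b +842.105ms=4/3b
9) 5894.737ms=28/3b +842.105ms=4/3b
10) 6736.842ms=32/3b +1203.008ms=40/21b
11) 7939.85ms=88/7b +360.902ms=4/7b
12) 8300.752ms=92/7b +360.902ms=4/7b
13) 8661.654ms=96/7b +360.902ms=4/7b
14) 9022.556ms=100/7b +360.902ms=4/7b
15) 9383.459ms=104/7b +360.902ms=4/7b
16) 9744.361ms=108/7b +360.902ms=4/7b
Σ=16b of 16 (95bpm 4/4) — PASS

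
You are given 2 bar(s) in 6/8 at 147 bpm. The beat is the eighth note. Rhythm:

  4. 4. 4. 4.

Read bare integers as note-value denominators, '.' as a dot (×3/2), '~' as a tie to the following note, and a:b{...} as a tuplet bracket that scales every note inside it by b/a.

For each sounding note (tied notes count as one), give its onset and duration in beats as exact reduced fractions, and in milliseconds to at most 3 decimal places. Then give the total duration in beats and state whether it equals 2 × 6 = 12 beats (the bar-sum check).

1) 0.0ms=0b +1224.49ms=3b
2) 1224.49ms=3b +1224.49ms=3b
3) 2448.98ms=6b +1224.49ms=3b
4) 3673.469ms=9b +1224.49ms=3b
Σ=12b of 12 (147bpm 6/8) — PASS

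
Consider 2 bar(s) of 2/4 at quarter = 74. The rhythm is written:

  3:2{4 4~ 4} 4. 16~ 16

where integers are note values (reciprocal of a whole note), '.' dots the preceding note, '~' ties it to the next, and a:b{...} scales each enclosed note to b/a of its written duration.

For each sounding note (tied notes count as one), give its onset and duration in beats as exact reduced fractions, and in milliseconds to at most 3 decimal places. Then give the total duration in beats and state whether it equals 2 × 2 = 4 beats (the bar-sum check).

1) 0.0ms=0b +540.541ms=2/3b
2) 540.541ms=2/3b +1081.081ms=4/3b
3) 1621.622ms=2b +1216.216ms=3/2b
4) 2837.838ms=7/2b +405.405ms=1/2b
Σ=4b of 4 (74bpm 2/4) — PASS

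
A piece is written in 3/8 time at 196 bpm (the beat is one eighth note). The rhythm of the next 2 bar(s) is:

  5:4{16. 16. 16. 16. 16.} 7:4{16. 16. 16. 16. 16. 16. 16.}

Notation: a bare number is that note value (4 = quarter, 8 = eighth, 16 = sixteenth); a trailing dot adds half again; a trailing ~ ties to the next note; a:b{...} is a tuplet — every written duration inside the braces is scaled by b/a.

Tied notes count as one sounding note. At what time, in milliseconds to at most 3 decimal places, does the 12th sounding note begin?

note 12 onset = 39/7b = 1705.539ms

1. 0.0ms @ 0 + 183.673ms (3/5)
2. 183.673ms @ 3/5 + 183.673ms (3/5)
3. 367.347ms @ 6/5 + 183.673ms (3/5)
4. 551.02ms @ 9/5 + 183.673ms (3/5)
5. 734.694ms @ 12/5 + 183.673ms (3/5)
6. 918.367ms @ 3 + 131.195ms (3/7)
7. 1049.563ms @ 24/7 + 131.195ms (3/7)
8. 1180.758ms @ 27/7 + 131.195ms (3/7)
9. 1311.953ms @ 30/7 + 131.195ms (3/7)
10. 1443.149ms @ 33/7 + 131.195ms (3/7)
11. 1574.344ms @ 36/7 + 131.195ms (3/7)
12. 1705.539ms @ 39/7 + 131.195ms (3/7)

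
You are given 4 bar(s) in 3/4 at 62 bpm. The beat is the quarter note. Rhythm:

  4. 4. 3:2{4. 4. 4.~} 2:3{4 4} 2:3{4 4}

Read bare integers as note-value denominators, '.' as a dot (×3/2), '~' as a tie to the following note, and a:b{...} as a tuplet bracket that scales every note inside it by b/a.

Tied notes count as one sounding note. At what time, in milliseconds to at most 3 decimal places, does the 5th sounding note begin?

1. 0.0ms @ 0 + 1451.613ms (3/2)
2. 1451.613ms @ 3/2 + 1451.613ms (3/2)
3. 2903.226ms @ 3 + 967.742ms (1)
4. 3870.968ms @ 4 + 967.742ms (1)
5. 4838.71ms @ 5 + 2419.355ms (5/2)
6. 7258.065ms @ 15/2 + 1451.613ms (3/2)
7. 8709.677ms @ 9 + 1451.613ms (3/2)
8. 10161.29ms @ 21/2 + 1451.613ms (3/2)

note 5 onset = 5b = 4838.71ms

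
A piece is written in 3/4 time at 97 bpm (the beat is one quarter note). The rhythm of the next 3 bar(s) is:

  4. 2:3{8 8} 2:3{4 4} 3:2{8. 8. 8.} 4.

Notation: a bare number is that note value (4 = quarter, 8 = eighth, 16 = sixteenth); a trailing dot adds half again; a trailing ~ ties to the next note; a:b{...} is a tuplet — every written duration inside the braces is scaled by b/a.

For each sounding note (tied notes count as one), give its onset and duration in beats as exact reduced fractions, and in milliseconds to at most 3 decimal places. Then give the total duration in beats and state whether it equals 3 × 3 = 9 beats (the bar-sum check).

1) 0.0ms=0b +927.835ms=3/2b
2) 927.835ms=3/2b +463.918ms=3/4b
3) 1391.753ms=9/4b +463.918ms=3/4b
4) 1855.67ms=3b +927.835ms=3/2b
5) 2783.505ms=9/2b +927.835ms=3/2b
6) 3711.34ms=6b +309.278ms=1/2b
7) 4020.619ms=13/2b +309.278ms=1/2b
8) 4329.897ms=7b +309.278ms=1/2b
9) 4639.175ms=15/2b +927.835ms=3/2b
Σ=9b of 9 (97bpm 3/4) — PASS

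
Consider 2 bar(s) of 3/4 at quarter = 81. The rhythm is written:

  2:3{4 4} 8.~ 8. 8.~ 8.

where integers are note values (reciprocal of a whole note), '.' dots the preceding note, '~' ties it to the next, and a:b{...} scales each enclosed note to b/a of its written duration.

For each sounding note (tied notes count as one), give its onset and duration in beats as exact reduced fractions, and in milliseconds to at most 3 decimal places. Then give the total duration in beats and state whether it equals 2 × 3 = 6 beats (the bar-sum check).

1) 0.0ms=0b +1111.111ms=3/2b
2) 1111.111ms=3/2b +1111.111ms=3/2b
3) 2222.222ms=3b +1111.111ms=3/2b
4) 3333.333ms=9/2b +1111.111ms=3/2b
Σ=6b of 6 (81bpm 3/4) — PASS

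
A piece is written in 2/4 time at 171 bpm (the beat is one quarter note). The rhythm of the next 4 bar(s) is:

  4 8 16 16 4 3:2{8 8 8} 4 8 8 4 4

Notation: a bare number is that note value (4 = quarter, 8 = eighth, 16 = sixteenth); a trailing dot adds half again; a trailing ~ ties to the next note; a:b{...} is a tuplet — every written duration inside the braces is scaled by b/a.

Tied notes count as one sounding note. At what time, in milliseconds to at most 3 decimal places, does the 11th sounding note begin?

note 11 onset = 11/2b = 1929.825ms

1. 0.0ms @ 0 + 350.877ms (1)
2. 350.877ms @ 1 + 175.439ms (1/2)
3. 526.316ms @ 3/2 + 87.719ms (1/4)
4. 614.035ms @ 7/4 + 87.719ms (1/4)
5. 701.754ms @ 2 + 350.877ms (1)
6. 1052.632ms @ 3 + 116.959ms (1/3)
7. 1169.591ms @ 10/3 + 116.959ms (1/3)
8. 1286.55ms @ 11/3 + 116.959ms (1/3)
9. 1403.509ms @ 4 + 350.877ms (1)
10. 1754.386ms @ 5 + 175.439ms (1/2)
11. 1929.825ms @ 11/2 + 175.439ms (1/2)
12. 2105.263ms @ 6 + 350.877ms (1)
13. 2456.14ms @ 7 + 350.877ms (1)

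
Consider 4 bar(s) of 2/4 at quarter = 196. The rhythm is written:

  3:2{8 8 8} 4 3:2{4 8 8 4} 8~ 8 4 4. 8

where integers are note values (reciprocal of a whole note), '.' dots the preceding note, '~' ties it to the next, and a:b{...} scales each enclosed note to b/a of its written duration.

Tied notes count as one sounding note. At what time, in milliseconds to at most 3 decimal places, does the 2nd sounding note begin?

note 2 onset = 1/3b = 102.041ms

1. 0.0ms @ 0 + 102.041ms (1/3)
2. 102.041ms @ 1/3 + 102.041ms (1/3)
3. 204.082ms @ 2/3 + 102.041ms (1/3)
4. 306.122ms @ 1 + 306.122ms (1)
5. 612.245ms @ 2 + 204.082ms (2/3)
6. 816.327ms @ 8/3 + 102.041ms (1/3)
7. 918.367ms @ 3 + 102.041ms (1/3)
8. 1020.408ms @ 10/3 + 204.082ms (2/3)
9. 1224.49ms @ 4 + 306.122ms (1)
10. 1530.612ms @ 5 + 306.122ms (1)
11. 1836.735ms @ 6 + 459.184ms (3/2)
12. 2295.918ms @ 15/2 + 153.061ms (1/2)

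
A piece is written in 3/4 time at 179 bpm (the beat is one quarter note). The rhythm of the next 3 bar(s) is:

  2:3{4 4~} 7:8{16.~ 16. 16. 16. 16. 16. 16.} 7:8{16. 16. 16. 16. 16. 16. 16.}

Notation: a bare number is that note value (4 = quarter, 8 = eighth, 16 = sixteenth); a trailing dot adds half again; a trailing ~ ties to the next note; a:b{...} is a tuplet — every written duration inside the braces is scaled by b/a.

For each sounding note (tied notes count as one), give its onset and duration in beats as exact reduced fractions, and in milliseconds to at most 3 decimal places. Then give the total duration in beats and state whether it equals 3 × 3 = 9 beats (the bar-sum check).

1) 0.0ms=0b +502.793ms=3/2b
2) 502.793ms=3/2b +790.104ms=33/14b
3) 1292.897ms=27/7b +143.655ms=3/7b
4) 1436.552ms=30/7b +143.655ms=3/7b
5) 1580.208ms=33/7b +143.655ms=3/7b
6) 1723.863ms=36/7b +143.655ms=3/7b
7) 1867.518ms=39/7b +143.655ms=3/7b
8) 2011.173ms=6b +143.655ms=3/7b
9) 2154.828ms=45/7b +143.655ms=3/7b
10) 2298.484ms=48/7b +143.655ms=3/7b
11) 2442.139ms=51/7b +143.655ms=3/7b
12) 2585.794ms=54/7b +143.655ms=3/7b
13) 2729.449ms=57/7b +143.655ms=3/7b
14) 2873.105ms=60/7b +143.655ms=3/7b
Σ=9b of 9 (179bpm 3/4) — PASS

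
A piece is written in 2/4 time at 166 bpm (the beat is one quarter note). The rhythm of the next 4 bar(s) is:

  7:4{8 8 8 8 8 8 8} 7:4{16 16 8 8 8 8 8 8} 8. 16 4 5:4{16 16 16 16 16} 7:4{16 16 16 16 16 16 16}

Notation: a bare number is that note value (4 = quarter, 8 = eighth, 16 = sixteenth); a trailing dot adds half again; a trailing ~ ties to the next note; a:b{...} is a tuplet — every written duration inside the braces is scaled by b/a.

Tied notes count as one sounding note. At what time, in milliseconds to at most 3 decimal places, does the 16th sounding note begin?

note 16 onset = 4b = 1445.783ms

1. 0.0ms @ 0 + 103.27ms (2/7)
2. 103.27ms @ 2/7 + 103.27ms (2/7)
3. 206.54ms @ 4/7 + 103.27ms (2/7)
4. 309.811ms @ 6/7 + 103.27ms (2/7)
5. 413.081ms @ 8/7 + 103.27ms (2/7)
6. 516.351ms @ 10/7 + 103.27ms (2/7)
7. 619.621ms @ 12/7 + 103.27ms (2/7)
8. 722.892ms @ 2 + 51.635ms (1/7)
9. 774.527ms @ 15/7 + 51.635ms (1/7)
10. 826.162ms @ 16/7 + 103.27ms (2/7)
11. 929.432ms @ 18/7 + 103.27ms (2/7)
12. 1032.702ms @ 20/7 + 103.27ms (2/7)
13. 1135.972ms @ 22/7 + 103.27ms (2/7)
14. 1239.243ms @ 24/7 + 103.27ms (2/7)
15. 1342.513ms @ 26/7 + 103.27ms (2/7)
16. 1445.783ms @ 4 + 271.084ms (3/4)
17. 1716.867ms @ 19/4 + 90.361ms (1/4)
18. 1807.229ms @ 5 + 361.446ms (1)
19. 2168.675ms @ 6 + 72.289ms (1/5)
20. 2240.964ms @ 31/5 + 72.289ms (1/5)
21. 2313.253ms @ 32/5 + 72.289ms (1/5)
22. 2385.542ms @ 33/5 + 72.289ms (1/5)
23. 2457.831ms @ 34/5 + 72.289ms (1/5)
24. 2530.12ms @ 7 + 51.635ms (1/7)
25. 2581.756ms @ 50/7 + 51.635ms (1/7)
26. 2633.391ms @ 51/7 + 51.635ms (1/7)
27. 2685.026ms @ 52/7 + 51.635ms (1/7)
28. 2736.661ms @ 53/7 + 51.635ms (1/7)
29. 2788.296ms @ 54/7 + 51.635ms (1/7)
30. 2839.931ms @ 55/7 + 51.635ms (1/7)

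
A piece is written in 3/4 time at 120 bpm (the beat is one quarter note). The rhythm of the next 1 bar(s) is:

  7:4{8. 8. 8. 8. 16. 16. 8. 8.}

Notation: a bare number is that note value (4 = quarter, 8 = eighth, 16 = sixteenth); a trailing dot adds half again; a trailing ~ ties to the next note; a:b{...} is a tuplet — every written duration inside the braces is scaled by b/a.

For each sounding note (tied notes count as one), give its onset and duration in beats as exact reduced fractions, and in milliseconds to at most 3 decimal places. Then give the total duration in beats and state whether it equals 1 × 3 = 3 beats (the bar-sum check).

1) 0.0ms=0b +214.286ms=3/7b
2) 214.286ms=3/7b +214.286ms=3/7b
3) 428.571ms=6/7b +214.286ms=3/7b
4) 642.857ms=9/7b +214.286ms=3/7b
5) 857.143ms=12/7b +107.143ms=3/14b
6) 964.286ms=27/14b +107.143ms=3/14b
7) 1071.429ms=15/7b +214.286ms=3/7b
8) 1285.714ms=18/7b +214.286ms=3/7b
Σ=3b of 3 (120bpm 3/4) — PASS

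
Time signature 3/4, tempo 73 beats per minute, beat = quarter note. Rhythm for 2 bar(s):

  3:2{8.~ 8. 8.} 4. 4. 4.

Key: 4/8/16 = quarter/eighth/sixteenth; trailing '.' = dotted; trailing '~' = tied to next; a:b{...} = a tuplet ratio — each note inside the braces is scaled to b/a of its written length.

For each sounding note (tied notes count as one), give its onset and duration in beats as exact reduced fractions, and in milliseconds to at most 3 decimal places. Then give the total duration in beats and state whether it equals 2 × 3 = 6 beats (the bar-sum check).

1) 0.0ms=0b +821.918ms=1b
2) 821.918ms=1b +410.959ms=1/2b
3) 1232.877ms=3/2b +1232.877ms=3/2b
4) 2465.753ms=3b +1232.877ms=3/2b
5) 3698.63ms=9/2b +1232.877ms=3/2b
Σ=6b of 6 (73bpm 3/4) — PASS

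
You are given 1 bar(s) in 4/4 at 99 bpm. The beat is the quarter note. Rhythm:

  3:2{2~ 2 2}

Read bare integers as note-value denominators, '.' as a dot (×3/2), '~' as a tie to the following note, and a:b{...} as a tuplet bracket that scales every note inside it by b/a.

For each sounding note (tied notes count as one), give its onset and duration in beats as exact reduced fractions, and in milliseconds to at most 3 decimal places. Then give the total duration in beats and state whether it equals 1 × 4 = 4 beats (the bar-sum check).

1) 0.0ms=0b +1616.162ms=8/3b
2) 1616.162ms=8/3b +808.081ms=4/3b
Σ=4b of 4 (99bpm 4/4) — PASS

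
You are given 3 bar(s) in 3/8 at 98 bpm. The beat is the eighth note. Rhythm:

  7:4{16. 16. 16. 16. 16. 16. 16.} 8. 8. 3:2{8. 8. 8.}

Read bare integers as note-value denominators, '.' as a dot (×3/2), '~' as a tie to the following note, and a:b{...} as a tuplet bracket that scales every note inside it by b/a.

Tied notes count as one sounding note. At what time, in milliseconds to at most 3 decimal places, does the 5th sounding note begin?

1. 0.0ms @ 0 + 262.391ms (3/7)
2. 262.391ms @ 3/7 + 262.391ms (3/7)
3. 524.781ms @ 6/7 + 262.391ms (3/7)
4. 787.172ms @ 9/7 + 262.391ms (3/7)
5. 1049.563ms @ 12/7 + 262.391ms (3/7)
6. 1311.953ms @ 15/7 + 262.391ms (3/7)
7. 1574.344ms @ 18/7 + 262.391ms (3/7)
8. 1836.735ms @ 3 + 918.367ms (3/2)
9. 2755.102ms @ 9/2 + 918.367ms (3/2)
10. 3673.469ms @ 6 + 612.245ms (1)
11. 4285.714ms @ 7 + 612.245ms (1)
12. 4897.959ms @ 8 + 612.245ms (1)

note 5 onset = 12/7b = 1049.563ms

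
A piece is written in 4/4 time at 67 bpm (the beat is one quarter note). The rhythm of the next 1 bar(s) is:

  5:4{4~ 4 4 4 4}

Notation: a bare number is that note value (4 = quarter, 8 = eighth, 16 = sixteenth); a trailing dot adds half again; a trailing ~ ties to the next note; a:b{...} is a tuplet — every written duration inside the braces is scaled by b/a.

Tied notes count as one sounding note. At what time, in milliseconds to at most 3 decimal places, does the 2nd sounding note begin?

note 2 onset = 8/5b = 1432.836ms

1. 0.0ms @ 0 + 1432.836ms (8/5)
2. 1432.836ms @ 8/5 + 716.418ms (4/5)
3. 2149.254ms @ 12/5 + 716.418ms (4/5)
4. 2865.672ms @ 16/5 + 716.418ms (4/5)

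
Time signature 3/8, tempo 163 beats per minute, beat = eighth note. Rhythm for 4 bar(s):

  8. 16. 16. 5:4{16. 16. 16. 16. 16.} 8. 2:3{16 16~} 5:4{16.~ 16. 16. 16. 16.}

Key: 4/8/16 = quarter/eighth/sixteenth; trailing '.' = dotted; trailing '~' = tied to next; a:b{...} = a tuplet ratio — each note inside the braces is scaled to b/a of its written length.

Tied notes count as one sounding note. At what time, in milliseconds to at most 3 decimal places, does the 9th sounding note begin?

1. 0.0ms @ 0 + 552.147ms (3/2)
2. 552.147ms @ 3/2 + 276.074ms (3/4)
3. 828.221ms @ 9/4 + 276.074ms (3/4)
4. 1104.294ms @ 3 + 220.859ms (3/5)
5. 1325.153ms @ 18/5 + 220.859ms (3/5)
6. 1546.012ms @ 21/5 + 220.859ms (3/5)
7. 1766.871ms @ 24/5 + 220.859ms (3/5)
8. 1987.73ms @ 27/5 + 220.859ms (3/5)
9. 2208.589ms @ 6 + 552.147ms (3/2)
10. 2760.736ms @ 15/2 + 276.074ms (3/4)
11. 3036.81ms @ 33/4 + 717.791ms (39/20)
12. 3754.601ms @ 51/5 + 220.859ms (3/5)
13. 3975.46ms @ 54/5 + 220.859ms (3/5)
14. 4196.319ms @ 57/5 + 220.859ms (3/5)

note 9 onset = 6b = 2208.589ms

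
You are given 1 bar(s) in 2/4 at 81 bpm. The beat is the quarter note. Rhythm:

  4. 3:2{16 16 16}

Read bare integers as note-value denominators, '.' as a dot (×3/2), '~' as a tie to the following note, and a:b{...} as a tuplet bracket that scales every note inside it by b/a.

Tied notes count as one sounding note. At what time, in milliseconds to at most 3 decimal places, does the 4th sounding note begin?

note 4 onset = 11/6b = 1358.025ms

1. 0.0ms @ 0 + 1111.111ms (3/2)
2. 1111.111ms @ 3/2 + 123.457ms (1/6)
3. 1234.568ms @ 5/3 + 123.457ms (1/6)
4. 1358.025ms @ 11/6 + 123.457ms (1/6)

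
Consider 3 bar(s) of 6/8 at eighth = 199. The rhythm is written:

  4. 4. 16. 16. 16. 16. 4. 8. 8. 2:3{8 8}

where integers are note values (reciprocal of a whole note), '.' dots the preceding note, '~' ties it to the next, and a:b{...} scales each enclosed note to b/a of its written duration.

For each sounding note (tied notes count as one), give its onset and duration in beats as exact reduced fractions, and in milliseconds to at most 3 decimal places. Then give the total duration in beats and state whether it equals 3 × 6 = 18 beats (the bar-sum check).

1) 0.0ms=0b +904.523ms=3b
2) 904.523ms=3b +904.523ms=3b
3) 1809.045ms=6b +226.131ms=3/4b
4) 2035.176ms=27/4b +226.131ms=3/4b
5) 2261.307ms=15/2b +226.131ms=3/4b
6) 2487.437ms=33/4b +226.131ms=3/4b
7) 2713.568ms=9b +904.523ms=3b
8) 3618.09ms=12b +452.261ms=3/2b
9) 4070.352ms=27/2b +452.261ms=3/2b
10) 4522.613ms=15b +452.261ms=3/2b
11) 4974.874ms=33/2b +452.261ms=3/2b
Σ=18b of 18 (199bpm 6/8) — PASS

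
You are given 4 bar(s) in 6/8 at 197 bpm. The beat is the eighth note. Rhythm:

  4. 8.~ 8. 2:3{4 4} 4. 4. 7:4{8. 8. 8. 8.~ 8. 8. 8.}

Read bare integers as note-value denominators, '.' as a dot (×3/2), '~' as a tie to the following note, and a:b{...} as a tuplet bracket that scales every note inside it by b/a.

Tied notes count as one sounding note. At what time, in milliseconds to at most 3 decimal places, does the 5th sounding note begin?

1. 0.0ms @ 0 + 913.706ms (3)
2. 913.706ms @ 3 + 913.706ms (3)
3. 1827.411ms @ 6 + 913.706ms (3)
4. 2741.117ms @ 9 + 913.706ms (3)
5. 3654.822ms @ 12 + 913.706ms (3)
6. 4568.528ms @ 15 + 913.706ms (3)
7. 5482.234ms @ 18 + 261.059ms (6/7)
8. 5743.292ms @ 132/7 + 261.059ms (6/7)
9. 6004.351ms @ 138/7 + 261.059ms (6/7)
10. 6265.41ms @ 144/7 + 522.117ms (12/7)
11. 6787.527ms @ 156/7 + 261.059ms (6/7)
12. 7048.586ms @ 162/7 + 261.059ms (6/7)

note 5 onset = 12b = 3654.822ms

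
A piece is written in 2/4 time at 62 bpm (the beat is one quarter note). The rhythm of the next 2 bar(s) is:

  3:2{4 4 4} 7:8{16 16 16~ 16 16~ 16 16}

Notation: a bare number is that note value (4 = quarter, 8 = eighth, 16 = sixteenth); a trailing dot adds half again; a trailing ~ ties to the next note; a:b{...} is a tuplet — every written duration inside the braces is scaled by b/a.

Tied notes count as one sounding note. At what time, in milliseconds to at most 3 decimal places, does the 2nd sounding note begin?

note 2 onset = 2/3b = 645.161ms

1. 0.0ms @ 0 + 645.161ms (2/3)
2. 645.161ms @ 2/3 + 645.161ms (2/3)
3. 1290.323ms @ 4/3 + 645.161ms (2/3)
4. 1935.484ms @ 2 + 276.498ms (2/7)
5. 2211.982ms @ 16/7 + 276.498ms (2/7)
6. 2488.479ms @ 18/7 + 552.995ms (4/7)
7. 3041.475ms @ 22/7 + 552.995ms (4/7)
8. 3594.47ms @ 26/7 + 276.498ms (2/7)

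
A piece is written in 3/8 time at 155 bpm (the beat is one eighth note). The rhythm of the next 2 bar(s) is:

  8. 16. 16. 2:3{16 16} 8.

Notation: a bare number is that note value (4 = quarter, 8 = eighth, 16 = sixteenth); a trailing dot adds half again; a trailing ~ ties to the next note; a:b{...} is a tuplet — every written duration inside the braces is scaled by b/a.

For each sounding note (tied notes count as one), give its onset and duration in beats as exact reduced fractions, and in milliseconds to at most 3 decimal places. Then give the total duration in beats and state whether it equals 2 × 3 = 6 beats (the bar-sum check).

1) 0.0ms=0b +580.645ms=3/2b
2) 580.645ms=3/2b +290.323ms=3/4b
3) 870.968ms=9/4b +290.323ms=3/4b
4) 1161.29ms=3b +290.323ms=3/4b
5) 1451.613ms=15/4b +290.323ms=3/4b
6) 1741.935ms=9/2b +580.645ms=3/2b
Σ=6b of 6 (155bpm 3/8) — PASS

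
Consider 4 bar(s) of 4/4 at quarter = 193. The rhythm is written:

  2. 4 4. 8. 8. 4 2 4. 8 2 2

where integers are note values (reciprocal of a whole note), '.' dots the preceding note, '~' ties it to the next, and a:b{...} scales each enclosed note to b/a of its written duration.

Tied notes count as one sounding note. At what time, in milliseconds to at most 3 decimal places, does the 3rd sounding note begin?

1. 0.0ms @ 0 + 932.642ms (3)
2. 932.642ms @ 3 + 310.881ms (1)
3. 1243.523ms @ 4 + 466.321ms (3/2)
4. 1709.845ms @ 11/2 + 233.161ms (3/4)
5. 1943.005ms @ 25/4 + 233.161ms (3/4)
6. 2176.166ms @ 7 + 310.881ms (1)
7. 2487.047ms @ 8 + 621.762ms (2)
8. 3108.808ms @ 10 + 466.321ms (3/2)
9. 3575.13ms @ 23/2 + 155.44ms (1/2)
10. 3730.57ms @ 12 + 621.762ms (2)
11. 4352.332ms @ 14 + 621.762ms (2)

note 3 onset = 4b = 1243.523ms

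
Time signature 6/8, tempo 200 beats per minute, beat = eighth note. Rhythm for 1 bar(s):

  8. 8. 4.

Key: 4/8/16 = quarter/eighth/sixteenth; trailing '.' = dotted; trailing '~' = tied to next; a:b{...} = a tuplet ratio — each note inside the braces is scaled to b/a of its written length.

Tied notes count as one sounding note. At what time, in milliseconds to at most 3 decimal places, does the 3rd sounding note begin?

note 3 onset = 3b = 900.0ms

1. 0.0ms @ 0 + 450.0ms (3/2)
2. 450.0ms @ 3/2 + 450.0ms (3/2)
3. 900.0ms @ 3 + 900.0ms (3)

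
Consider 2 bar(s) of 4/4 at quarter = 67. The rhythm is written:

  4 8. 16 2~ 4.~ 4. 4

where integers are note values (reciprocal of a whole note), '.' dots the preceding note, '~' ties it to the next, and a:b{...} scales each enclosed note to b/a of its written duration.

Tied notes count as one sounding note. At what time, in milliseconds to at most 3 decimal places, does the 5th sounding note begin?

note 5 onset = 7b = 6268.657ms

1. 0.0ms @ 0 + 895.522ms (1)
2. 895.522ms @ 1 + 671.642ms (3/4)
3. 1567.164ms @ 7/4 + 223.881ms (1/4)
4. 1791.045ms @ 2 + 4477.612ms (5)
5. 6268.657ms @ 7 + 895.522ms (1)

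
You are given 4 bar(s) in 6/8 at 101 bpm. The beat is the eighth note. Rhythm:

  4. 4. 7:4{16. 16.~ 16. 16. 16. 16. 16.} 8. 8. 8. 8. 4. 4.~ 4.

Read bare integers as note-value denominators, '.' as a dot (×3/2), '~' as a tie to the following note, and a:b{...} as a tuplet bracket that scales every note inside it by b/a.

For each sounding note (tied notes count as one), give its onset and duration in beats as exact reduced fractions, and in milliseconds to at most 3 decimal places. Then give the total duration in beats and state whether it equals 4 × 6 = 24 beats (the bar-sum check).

1) 0.0ms=0b +1782.178ms=3b
2) 1782.178ms=3b +1782.178ms=3b
3) 3564.356ms=6b +254.597ms=3/7b
4) 3818.953ms=45/7b +509.194ms=6/7b
5) 4328.147ms=51/7b +254.597ms=3/7b
6) 4582.744ms=54/7b +254.597ms=3/7b
7) 4837.341ms=57/7b +254.597ms=3/7b
8) 5091.938ms=60/7b +254.597ms=3/7b
9) 5346.535ms=9b +891.089ms=3/2b
10) 6237.624ms=21/2b +891.089ms=3/2b
11) 7128.713ms=12b +891.089ms=3/2b
12) 8019.802ms=27/2b +891.089ms=3/2b
13) 8910.891ms=15b +1782.178ms=3b
14) 10693.069ms=18b +3564.356ms=6b
Σ=24b of 24 (101bpm 6/8) — PASS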